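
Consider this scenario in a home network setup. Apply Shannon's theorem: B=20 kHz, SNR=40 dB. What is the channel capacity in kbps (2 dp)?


Given: B = 20 kHz, SNR = 40 dB
SNR linear = 10^(40/10) = 10000
1 + SNR = 10001
log2(10001) = 13.2878566418
C = 20 * 1000 * 13.2878566418 = 265757.1328 bps
C = 265.757133 kbps -> 265.76 kbps (2 dp)

265.76


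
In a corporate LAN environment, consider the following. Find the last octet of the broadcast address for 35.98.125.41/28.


Given: IP = 35.98.125.41, prefix = /28
Host bits = 32 - 28 = 4
Network last octet = 41 AND mask = 32
Host part size = 2^4 - 1 = 15
Broadcast last octet = 32 OR 15 = 47

47


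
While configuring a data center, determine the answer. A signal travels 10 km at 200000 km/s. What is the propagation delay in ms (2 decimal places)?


Given: distance = 10 km, speed = 200000 km/s
Delay = distance / speed = 10 / 200000 seconds
Delay in ms = 10 * 1000 / 200000
Delay = 0.0500 ms
Rounded to 2 dp = 0.05 ms

0.05


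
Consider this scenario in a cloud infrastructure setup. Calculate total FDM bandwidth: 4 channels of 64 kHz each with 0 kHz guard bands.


Given: 4 channels, 64 kHz each, guard = 0 kHz
Channel bandwidth = 4 * 64 = 256 kHz
Guard bands = 3 gaps * 0 kHz = 0 kHz
Total = 256 + 0 = 256 kHz

256


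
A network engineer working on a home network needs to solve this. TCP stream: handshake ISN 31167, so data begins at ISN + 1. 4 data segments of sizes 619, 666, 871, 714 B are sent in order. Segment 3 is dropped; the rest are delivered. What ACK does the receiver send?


SYN uses sequence number 31167; first data byte = ISN + 1 = 31168.
Segment 1: SEQ = 31168, len = 619 B, covers [31168, 31786]
Segment 2: SEQ = 31787, len = 666 B, covers [31787, 32452]
Segment 3: SEQ = 32453, len = 871 B, covers [32453, 33323] [LOST]
Segment 4: SEQ = 33324, len = 714 B, covers [33324, 34037]
In-order data received: bytes [31168, 32452] (segments 1..2).
Segment 3 missing -> gap begins at byte 32453; later segments buffered out of order.
Cumulative ACK = next expected in-order byte = 31168 + 619 + 666 = 32453

32453


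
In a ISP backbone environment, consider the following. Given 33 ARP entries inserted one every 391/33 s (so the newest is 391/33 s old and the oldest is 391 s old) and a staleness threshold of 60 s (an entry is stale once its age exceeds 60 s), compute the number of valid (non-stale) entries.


Ages are k * 391/33 s for k = 1..33 (spacing = 11.8485 s).
Entry k is valid iff k * 391/33 <= 60 iff k <= 33 * 60 / 391 = 5.0639
n_valid = floor(5.0639) = 5
(n_stale = 33 - 5 = 28)

5


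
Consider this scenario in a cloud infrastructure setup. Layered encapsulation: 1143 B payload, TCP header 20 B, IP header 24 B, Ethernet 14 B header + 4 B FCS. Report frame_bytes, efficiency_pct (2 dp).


TCP segment = 1143 + 20 = 1163 B
IP packet = 1163 + 24 = 1187 B
Ethernet frame = 1187 + 14 + 4 = 1205 B
Efficiency = app / frame = 1143 / 1205 = 0.948548 = 94.8548% -> 94.85% (2 dp)

1205, 94.85


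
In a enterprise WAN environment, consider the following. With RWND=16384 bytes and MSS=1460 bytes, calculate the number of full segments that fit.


Given: RWND = 16384 bytes, MSS = 1460 bytes
Full segments = floor(RWND / MSS)
Full segments = floor(16384 / 1460)
Full segments = floor(11.2219) = 11

11


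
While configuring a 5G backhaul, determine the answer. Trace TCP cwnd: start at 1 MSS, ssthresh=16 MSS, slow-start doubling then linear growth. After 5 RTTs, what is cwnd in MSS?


RTT 0: cwnd = 1 MSS (initial)
RTT 1: cwnd = 2 MSS (slow start, doubled)
RTT 2: cwnd = 4 MSS (slow start, doubled)
RTT 3: cwnd = 8 MSS (slow start, doubled)
RTT 4: cwnd = 16 MSS (slow start, doubled)
RTT 5: cwnd = 17 MSS (congestion avoidance, +1)

17


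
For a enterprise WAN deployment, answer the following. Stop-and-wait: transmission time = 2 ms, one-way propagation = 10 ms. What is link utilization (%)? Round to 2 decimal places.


Given: Ttrans = 2 ms, Tprop = 10 ms
RTT = 2 * Tprop = 2 * 10 = 20 ms
U = Ttrans / (Ttrans + RTT)
U = 2 / (2 + 20)
U = 2 / 22 = 0.090909
U% = 9.09%

9.09


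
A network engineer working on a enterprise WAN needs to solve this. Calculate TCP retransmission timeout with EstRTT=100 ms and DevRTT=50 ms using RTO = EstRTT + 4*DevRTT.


Given: EstRTT = 100 ms, DevRTT = 50 ms
Timeout = EstRTT + 4 * DevRTT
4 * DevRTT = 4 * 50 = 200
Timeout = 100 + 200 = 300 ms

300


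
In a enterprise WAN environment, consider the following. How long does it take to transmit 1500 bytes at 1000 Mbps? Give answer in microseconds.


Given: packet = 1500 bytes, bandwidth = 1000 Mbps
Packet in bits = 1500 * 8 = 12000 bits
Bandwidth = 1000 * 10^6 = 1000000000 bps
Time = 12000 / 1000000000 seconds
Time in us = 12000 * 10^6 / 1000000000 = 12

12


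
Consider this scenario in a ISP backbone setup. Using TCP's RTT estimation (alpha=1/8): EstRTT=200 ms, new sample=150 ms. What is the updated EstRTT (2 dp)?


Given: EstRTT = 200 ms, SampleRTT = 150 ms, alpha = 1/8
New EstRTT = (1 - alpha) * EstRTT + alpha * SampleRTT
(7/8) * 200 = 175
(1/8) * 150 = 18.75
New EstRTT = 175 + 18.75 = 193.75 ms -> 193.75 ms (2 dp)

193.75


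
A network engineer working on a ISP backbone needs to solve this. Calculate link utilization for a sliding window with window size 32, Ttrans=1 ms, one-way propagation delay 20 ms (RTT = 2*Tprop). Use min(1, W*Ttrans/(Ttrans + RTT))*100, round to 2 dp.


Given: W = 32, Ttrans = 1 ms, RTT = 40 ms (= 2 * Tprop, Tprop = 20 ms)
Cycle time = Ttrans + RTT = 1 + 40 = 41 ms (first packet sent until its ACK returns)
W * Ttrans = 32 * 1 = 32 ms of sending per cycle
W * Ttrans / (Ttrans + RTT) = 32 / 41 = 0.780488
U = min(1, 0.780488) = 0.780488
U% = 78.05%

78.05


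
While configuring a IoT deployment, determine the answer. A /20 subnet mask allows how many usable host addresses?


Given: subnet mask /20
Host bits = 32 - 20 = 12
Total addresses = 2^12 = 4096
Usable hosts = 4096 - 2 (network + broadcast) = 4094

4094


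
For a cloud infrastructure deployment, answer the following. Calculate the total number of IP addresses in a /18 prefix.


Given: CIDR prefix /18
Host bits = 32 - 18 = 14
Total addresses = 2^14 = 16384

16384


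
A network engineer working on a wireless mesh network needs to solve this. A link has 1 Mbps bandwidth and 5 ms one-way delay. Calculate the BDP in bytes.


Given: bandwidth = 1 Mbps, delay = 5 ms
BDP in bits = 1 * 10^6 * 5 / 1000
BDP in bits = 5000
BDP in bytes = 5000 / 8 = 625

625


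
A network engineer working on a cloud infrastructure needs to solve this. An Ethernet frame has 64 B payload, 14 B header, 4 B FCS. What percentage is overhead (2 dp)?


Given: payload = 64 B, header = 14 B, trailer = 4 B
Overhead bytes = header + trailer = 14 + 4 = 18
Total frame = payload + overhead = 64 + 18 = 82
Overhead % = 18 / 82 * 100 = 21.9512% -> 21.95% (2 dp)

21.95


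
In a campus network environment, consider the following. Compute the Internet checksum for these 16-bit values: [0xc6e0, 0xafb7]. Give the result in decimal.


Given words: [0xc6e0, 0xafb7]
Step 1: Sum all words
Raw sum = 50912 + 44983 = 95895
Step 2: Fold carry: (30359 + 1) = 30360
One's complement = ~30360 & 0xFFFF = 35175

35175


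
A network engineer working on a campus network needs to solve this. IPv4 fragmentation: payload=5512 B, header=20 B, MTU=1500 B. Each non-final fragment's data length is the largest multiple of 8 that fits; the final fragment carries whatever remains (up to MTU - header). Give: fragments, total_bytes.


Max data per non-final fragment = floor((MTU - header)/8)*8 = floor((1500 - 20)/8)*8 = floor(1480/8)*8 = 1480 B
Final fragment needs no 8-byte alignment: it can carry up to MTU - header = 1480 B
Non-final fragments needed = ceil((payload - 1480) / 1480) = ceil(4032/1480) = ceil(2.7243) = 3
Number of fragments = 3 + 1 = 4
Fragment sizes (data): 3 * 1480 B + 1072 B (last, 1072 <= 1480 OK)
Total bytes sent = payload + n_frags * header = 5512 + 4*20 = 5512 + 80 = 5592 B

4, 5592


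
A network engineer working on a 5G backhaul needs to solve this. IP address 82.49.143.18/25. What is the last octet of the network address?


Given: IP = 82.49.143.18, prefix = /25
Subnet mask = 255.255.255.128
Last octet of IP: 18
Last octet of mask: 128
Network last octet = 18 AND 128 = 0

0


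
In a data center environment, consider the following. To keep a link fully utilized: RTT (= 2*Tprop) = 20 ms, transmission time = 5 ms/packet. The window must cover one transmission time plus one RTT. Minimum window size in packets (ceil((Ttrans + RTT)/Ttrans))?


Given: Ttrans = 5 ms, RTT = 20 ms (= 2 * Tprop, Tprop = 10 ms)
Time until first ACK returns = Ttrans + RTT = 5 + 20 = 25 ms
Need W * Ttrans >= Ttrans + RTT  ->  W >= (Ttrans + RTT) / Ttrans
(Ttrans + RTT) / Ttrans = 25 / 5 = 5
W_min = ceil(5) = 5

5


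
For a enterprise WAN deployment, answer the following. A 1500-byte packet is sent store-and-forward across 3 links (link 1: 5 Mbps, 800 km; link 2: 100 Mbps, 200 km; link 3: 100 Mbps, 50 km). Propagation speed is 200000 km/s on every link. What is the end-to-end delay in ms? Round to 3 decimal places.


Packet = 1500 bytes = 12000 bits. Store-and-forward: sum (t_trans + t_prop) per link.
Link 1: t_trans = 12000/(5*10^6) s = 2.4000 ms; t_prop = 800/200000 s = 4.0000 ms; subtotal = 6.4000 ms
Link 2: t_trans = 12000/(100*10^6) s = 0.1200 ms; t_prop = 200/200000 s = 1.0000 ms; subtotal = 1.1200 ms
Link 3: t_trans = 12000/(100*10^6) s = 0.1200 ms; t_prop = 50/200000 s = 0.2500 ms; subtotal = 0.3700 ms
End-to-end = 6.4000 + 1.1200 + 0.3700 = 7.8900 ms -> 7.890 ms (3 dp)

7.890


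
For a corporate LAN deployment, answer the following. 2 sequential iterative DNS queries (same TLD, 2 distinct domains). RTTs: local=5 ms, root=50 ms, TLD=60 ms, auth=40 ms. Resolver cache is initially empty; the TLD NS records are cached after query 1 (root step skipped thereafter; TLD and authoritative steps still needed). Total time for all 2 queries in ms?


Lookup 1 (cold cache): local + root + TLD + auth = 5 + 50 + 60 + 40 = 155 ms
Lookups 2..2 (TLD NS cached -> skip root; new domain -> still ask TLD and auth): local + TLD + auth = 5 + 60 + 40 = 105 ms each
Remaining 1 lookups: 1 * 105 = 105 ms
Total = 155 + 105 = 260 ms

260


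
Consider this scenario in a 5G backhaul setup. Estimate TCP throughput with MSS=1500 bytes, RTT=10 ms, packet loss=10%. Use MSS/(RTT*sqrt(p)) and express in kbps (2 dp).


Given: MSS = 1500 bytes, RTT = 10 ms, loss = 10%
RTT in seconds = 10 / 1000 = 0.01
Loss rate = 10% = 0.1
sqrt(loss) = sqrt(0.1) = 0.316227766017
Throughput (bytes/s) = 1500 / (0.01 * 0.316227766017) = 474341.6490
Throughput (kbps) = 474341.6490 * 8 / 1000 = 3794.733192 -> 3794.73 kbps (2 dp)

3794.73


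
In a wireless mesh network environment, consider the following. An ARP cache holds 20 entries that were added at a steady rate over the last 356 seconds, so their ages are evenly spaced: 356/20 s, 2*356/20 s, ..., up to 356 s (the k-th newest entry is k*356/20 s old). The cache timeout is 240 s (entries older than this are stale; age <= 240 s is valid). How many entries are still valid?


Ages are k * 356/20 s for k = 1..20 (spacing = 17.8000 s).
Entry k is valid iff k * 356/20 <= 240 iff k <= 20 * 240 / 356 = 13.4831
n_valid = floor(13.4831) = 13
(n_stale = 20 - 13 = 7)

13


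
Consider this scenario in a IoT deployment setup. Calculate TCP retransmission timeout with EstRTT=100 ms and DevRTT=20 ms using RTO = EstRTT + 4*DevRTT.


Given: EstRTT = 100 ms, DevRTT = 20 ms
Timeout = EstRTT + 4 * DevRTT
4 * DevRTT = 4 * 20 = 80
Timeout = 100 + 80 = 180 ms

180


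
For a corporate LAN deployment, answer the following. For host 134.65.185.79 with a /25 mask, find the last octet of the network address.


Given: IP = 134.65.185.79, prefix = /25
Subnet mask = 255.255.255.128
Last octet of IP: 79
Last octet of mask: 128
Network last octet = 79 AND 128 = 0

0


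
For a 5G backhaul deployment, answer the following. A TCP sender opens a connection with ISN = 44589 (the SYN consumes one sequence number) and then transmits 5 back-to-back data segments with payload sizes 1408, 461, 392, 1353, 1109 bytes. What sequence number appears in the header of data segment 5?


The SYN occupies sequence number ISN = 44589, so the first data byte is ISN + 1 = 44590.
SEQ of data segment i = (ISN + 1) + sum of payload sizes of segments 1..i-1.
Segment 1: SEQ = 44590, payload = 1408 bytes
Segment 2: SEQ = 45998, payload = 461 bytes
Segment 3: SEQ = 46459, payload = 392 bytes
Segment 4: SEQ = 46851, payload = 1353 bytes
Segment 5: SEQ = 48204, payload = 1109 bytes
SEQ of segment 5 = 44590 + 1408 + 461 + 392 + 1353 = 48204

48204


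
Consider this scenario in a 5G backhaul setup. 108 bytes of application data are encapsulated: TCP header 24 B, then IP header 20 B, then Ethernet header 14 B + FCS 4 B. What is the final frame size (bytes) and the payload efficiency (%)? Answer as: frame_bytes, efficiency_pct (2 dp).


TCP segment = 108 + 24 = 132 B
IP packet = 132 + 20 = 152 B
Ethernet frame = 152 + 14 + 4 = 170 B
Efficiency = app / frame = 108 / 170 = 0.635294 = 63.5294% -> 63.53% (2 dp)

170, 63.53


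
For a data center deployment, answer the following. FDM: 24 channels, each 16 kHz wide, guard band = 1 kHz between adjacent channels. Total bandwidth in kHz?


Given: 24 channels, 16 kHz each, guard = 1 kHz
Channel bandwidth = 24 * 16 = 384 kHz
Guard bands = 23 gaps * 1 kHz = 23 kHz
Total = 384 + 23 = 407 kHz

407


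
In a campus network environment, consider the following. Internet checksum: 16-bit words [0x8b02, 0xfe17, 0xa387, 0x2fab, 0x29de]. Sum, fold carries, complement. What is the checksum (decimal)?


Given words: [0x8b02, 0xfe17, 0xa387, 0x2fab, 0x29de]
Step 1: Sum all words
Raw sum = 35586 + 65047 + 41863 + 12203 + 10718 = 165417
Step 2: Fold carry: (34345 + 2) = 34347
One's complement = ~34347 & 0xFFFF = 31188

31188


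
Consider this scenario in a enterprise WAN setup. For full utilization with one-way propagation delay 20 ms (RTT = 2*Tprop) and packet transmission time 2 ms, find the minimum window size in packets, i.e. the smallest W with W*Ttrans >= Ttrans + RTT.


Given: Ttrans = 2 ms, RTT = 40 ms (= 2 * Tprop, Tprop = 20 ms)
Time until first ACK returns = Ttrans + RTT = 2 + 40 = 42 ms
Need W * Ttrans >= Ttrans + RTT  ->  W >= (Ttrans + RTT) / Ttrans
(Ttrans + RTT) / Ttrans = 42 / 2 = 21
W_min = ceil(21) = 21

21


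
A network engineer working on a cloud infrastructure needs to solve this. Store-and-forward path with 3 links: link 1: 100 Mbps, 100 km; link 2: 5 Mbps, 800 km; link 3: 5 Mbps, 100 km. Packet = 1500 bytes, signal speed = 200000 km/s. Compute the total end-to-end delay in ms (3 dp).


Packet = 1500 bytes = 12000 bits. Store-and-forward: sum (t_trans + t_prop) per link.
Link 1: t_trans = 12000/(100*10^6) s = 0.1200 ms; t_prop = 100/200000 s = 0.5000 ms; subtotal = 0.6200 ms
Link 2: t_trans = 12000/(5*10^6) s = 2.4000 ms; t_prop = 800/200000 s = 4.0000 ms; subtotal = 6.4000 ms
Link 3: t_trans = 12000/(5*10^6) s = 2.4000 ms; t_prop = 100/200000 s = 0.5000 ms; subtotal = 2.9000 ms
End-to-end = 0.6200 + 6.4000 + 2.9000 = 9.9200 ms -> 9.920 ms (3 dp)

9.920


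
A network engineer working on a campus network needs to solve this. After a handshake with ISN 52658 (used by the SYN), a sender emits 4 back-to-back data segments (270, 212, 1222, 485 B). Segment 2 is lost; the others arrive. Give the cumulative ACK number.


SYN uses sequence number 52658; first data byte = ISN + 1 = 52659.
Segment 1: SEQ = 52659, len = 270 B, covers [52659, 52928]
Segment 2: SEQ = 52929, len = 212 B, covers [52929, 53140] [LOST]
Segment 3: SEQ = 53141, len = 1222 B, covers [53141, 54362]
Segment 4: SEQ = 54363, len = 485 B, covers [54363, 54847]
In-order data received: bytes [52659, 52928] (segments 1..1).
Segment 2 missing -> gap begins at byte 52929; later segments buffered out of order.
Cumulative ACK = next expected in-order byte = 52659 + 270 = 52929

52929


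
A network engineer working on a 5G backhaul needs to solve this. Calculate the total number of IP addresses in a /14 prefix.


Given: CIDR prefix /14
Host bits = 32 - 14 = 18
Total addresses = 2^18 = 262144

262144


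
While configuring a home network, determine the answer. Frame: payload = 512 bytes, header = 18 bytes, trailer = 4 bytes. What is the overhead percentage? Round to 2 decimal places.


Given: payload = 512 B, header = 18 B, trailer = 4 B
Overhead bytes = header + trailer = 18 + 4 = 22
Total frame = payload + overhead = 512 + 22 = 534
Overhead % = 22 / 534 * 100 = 4.1199% -> 4.12% (2 dp)

4.12


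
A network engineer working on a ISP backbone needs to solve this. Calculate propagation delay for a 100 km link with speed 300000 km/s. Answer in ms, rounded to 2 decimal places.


Given: distance = 100 km, speed = 300000 km/s
Delay = distance / speed = 100 / 300000 seconds
Delay in ms = 100 * 1000 / 300000
Delay = 0.3333 ms
Rounded to 2 dp = 0.33 ms

0.33


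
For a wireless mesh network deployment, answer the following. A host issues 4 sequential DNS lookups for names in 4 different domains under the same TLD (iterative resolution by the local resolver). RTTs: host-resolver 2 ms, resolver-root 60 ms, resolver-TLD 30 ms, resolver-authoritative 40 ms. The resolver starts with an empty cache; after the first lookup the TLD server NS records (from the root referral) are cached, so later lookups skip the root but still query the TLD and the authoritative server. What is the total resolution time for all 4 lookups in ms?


Lookup 1 (cold cache): local + root + TLD + auth = 2 + 60 + 30 + 40 = 132 ms
Lookups 2..4 (TLD NS cached -> skip root; new domain -> still ask TLD and auth): local + TLD + auth = 2 + 30 + 40 = 72 ms each
Remaining 3 lookups: 3 * 72 = 216 ms
Total = 132 + 216 = 348 ms

348


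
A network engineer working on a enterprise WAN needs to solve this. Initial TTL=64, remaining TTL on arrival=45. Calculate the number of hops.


Given: initial TTL = 64, received TTL = 45
Hops = initial TTL - received TTL
Hops = 64 - 45 = 19

19


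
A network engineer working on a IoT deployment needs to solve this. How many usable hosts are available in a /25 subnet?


Given: subnet mask /25
Host bits = 32 - 25 = 7
Total addresses = 2^7 = 128
Usable hosts = 128 - 2 (network + broadcast) = 126

126


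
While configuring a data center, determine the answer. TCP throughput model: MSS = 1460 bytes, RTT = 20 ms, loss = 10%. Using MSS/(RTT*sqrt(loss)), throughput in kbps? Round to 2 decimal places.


Given: MSS = 1460 bytes, RTT = 20 ms, loss = 10%
RTT in seconds = 20 / 1000 = 0.02
Loss rate = 10% = 0.1
sqrt(loss) = sqrt(0.1) = 0.316227766017
Throughput (bytes/s) = 1460 / (0.02 * 0.316227766017) = 230846.2692
Throughput (kbps) = 230846.2692 * 8 / 1000 = 1846.770154 -> 1846.77 kbps (2 dp)

1846.77


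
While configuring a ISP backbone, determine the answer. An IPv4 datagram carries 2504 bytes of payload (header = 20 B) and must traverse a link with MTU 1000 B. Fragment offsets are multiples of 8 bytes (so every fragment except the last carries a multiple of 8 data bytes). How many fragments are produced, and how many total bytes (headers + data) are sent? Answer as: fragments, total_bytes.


Max data per non-final fragment = floor((MTU - header)/8)*8 = floor((1000 - 20)/8)*8 = floor(980/8)*8 = 976 B
Final fragment needs no 8-byte alignment: it can carry up to MTU - header = 980 B
Non-final fragments needed = ceil((payload - 980) / 976) = ceil(1524/976) = ceil(1.5615) = 2
Number of fragments = 2 + 1 = 3
Fragment sizes (data): 2 * 976 B + 552 B (last, 552 <= 980 OK)
Total bytes sent = payload + n_frags * header = 2504 + 3*20 = 2504 + 60 = 2564 B

3, 2564


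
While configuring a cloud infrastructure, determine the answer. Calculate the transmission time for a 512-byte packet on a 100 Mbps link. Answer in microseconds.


Given: packet = 512 bytes, bandwidth = 100 Mbps
Packet in bits = 512 * 8 = 4096 bits
Bandwidth = 100 * 10^6 = 100000000 bps
Time = 4096 / 100000000 seconds
Time in us = 4096 * 10^6 / 100000000 = 40.96

40.96


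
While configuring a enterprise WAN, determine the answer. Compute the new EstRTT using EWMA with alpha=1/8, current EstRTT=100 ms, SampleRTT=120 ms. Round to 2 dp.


Given: EstRTT = 100 ms, SampleRTT = 120 ms, alpha = 1/8
New EstRTT = (1 - alpha) * EstRTT + alpha * SampleRTT
(7/8) * 100 = 87.5
(1/8) * 120 = 15
New EstRTT = 87.5 + 15 = 102.5 ms -> 102.50 ms (2 dp)

102.50


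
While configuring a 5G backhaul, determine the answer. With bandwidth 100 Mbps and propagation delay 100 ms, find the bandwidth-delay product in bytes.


Given: bandwidth = 100 Mbps, delay = 100 ms
BDP in bits = 100 * 10^6 * 100 / 1000
BDP in bits = 10000000
BDP in bytes = 10000000 / 8 = 1250000

1250000


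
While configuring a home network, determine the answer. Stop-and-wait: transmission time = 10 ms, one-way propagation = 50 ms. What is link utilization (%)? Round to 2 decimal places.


Given: Ttrans = 10 ms, Tprop = 50 ms
RTT = 2 * Tprop = 2 * 50 = 100 ms
U = Ttrans / (Ttrans + RTT)
U = 10 / (10 + 100)
U = 10 / 110 = 0.090909
U% = 9.09%

9.09


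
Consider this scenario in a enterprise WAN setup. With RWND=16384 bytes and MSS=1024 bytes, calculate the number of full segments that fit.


Given: RWND = 16384 bytes, MSS = 1024 bytes
Full segments = floor(RWND / MSS)
Full segments = floor(16384 / 1024)
Full segments = floor(16.0) = 16

16


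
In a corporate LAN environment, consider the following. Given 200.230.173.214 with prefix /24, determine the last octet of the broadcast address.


Given: IP = 200.230.173.214, prefix = /24
Host bits = 32 - 24 = 8
Network last octet = 214 AND mask = 0
Host part size = 2^8 - 1 = 255
Broadcast last octet = 0 OR 255 = 255

255


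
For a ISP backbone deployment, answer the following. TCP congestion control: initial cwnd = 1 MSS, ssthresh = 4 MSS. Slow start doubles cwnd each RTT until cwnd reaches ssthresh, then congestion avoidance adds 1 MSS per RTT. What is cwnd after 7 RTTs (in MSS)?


RTT 0: cwnd = 1 MSS (initial)
RTT 1: cwnd = 2 MSS (slow start, doubled)
RTT 2: cwnd = 4 MSS (slow start, doubled)
RTT 3: cwnd = 5 MSS (congestion avoidance, +1)
RTT 4: cwnd = 6 MSS (congestion avoidance, +1)
RTT 5: cwnd = 7 MSS (congestion avoidance, +1)
RTT 6: cwnd = 8 MSS (congestion avoidance, +1)
RTT 7: cwnd = 9 MSS (congestion avoidance, +1)

9


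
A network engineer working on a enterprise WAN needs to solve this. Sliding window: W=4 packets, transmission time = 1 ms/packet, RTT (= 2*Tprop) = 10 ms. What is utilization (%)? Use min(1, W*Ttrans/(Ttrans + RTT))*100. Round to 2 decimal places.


Given: W = 4, Ttrans = 1 ms, RTT = 10 ms (= 2 * Tprop, Tprop = 5 ms)
Cycle time = Ttrans + RTT = 1 + 10 = 11 ms (first packet sent until its ACK returns)
W * Ttrans = 4 * 1 = 4 ms of sending per cycle
W * Ttrans / (Ttrans + RTT) = 4 / 11 = 0.363636
U = min(1, 0.363636) = 0.363636
U% = 36.36%

36.36


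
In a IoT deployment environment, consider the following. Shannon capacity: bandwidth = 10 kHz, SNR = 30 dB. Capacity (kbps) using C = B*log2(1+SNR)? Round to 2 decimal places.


Given: B = 10 kHz, SNR = 30 dB
SNR linear = 10^(30/10) = 1000
1 + SNR = 1001
log2(1001) = 9.9672262588
C = 10 * 1000 * 9.9672262588 = 99672.2626 bps
C = 99.672263 kbps -> 99.67 kbps (2 dp)

99.67


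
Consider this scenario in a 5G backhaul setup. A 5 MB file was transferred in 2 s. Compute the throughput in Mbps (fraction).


Given: file = 5 MB, time = 2 s
File in Mb = 5 * 8 = 40 Mb
Throughput = 40 / 2 Mbps
Throughput = 20 Mbps

20


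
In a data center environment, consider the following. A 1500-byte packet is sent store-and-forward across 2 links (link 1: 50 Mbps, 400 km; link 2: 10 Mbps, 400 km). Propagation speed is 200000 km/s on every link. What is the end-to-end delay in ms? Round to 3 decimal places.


Packet = 1500 bytes = 12000 bits. Store-and-forward: sum (t_trans + t_prop) per link.
Link 1: t_trans = 12000/(50*10^6) s = 0.2400 ms; t_prop = 400/200000 s = 2.0000 ms; subtotal = 2.2400 ms
Link 2: t_trans = 12000/(10*10^6) s = 1.2000 ms; t_prop = 400/200000 s = 2.0000 ms; subtotal = 3.2000 ms
End-to-end = 2.2400 + 3.2000 = 5.4400 ms -> 5.440 ms (3 dp)

5.440


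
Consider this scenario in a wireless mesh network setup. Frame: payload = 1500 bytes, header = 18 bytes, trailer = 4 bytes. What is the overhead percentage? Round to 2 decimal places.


Given: payload = 1500 B, header = 18 B, trailer = 4 B
Overhead bytes = header + trailer = 18 + 4 = 22
Total frame = payload + overhead = 1500 + 22 = 1522
Overhead % = 22 / 1522 * 100 = 1.4455% -> 1.45% (2 dp)

1.45


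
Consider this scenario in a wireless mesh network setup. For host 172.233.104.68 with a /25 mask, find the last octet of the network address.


Given: IP = 172.233.104.68, prefix = /25
Subnet mask = 255.255.255.128
Last octet of IP: 68
Last octet of mask: 128
Network last octet = 68 AND 128 = 0

0


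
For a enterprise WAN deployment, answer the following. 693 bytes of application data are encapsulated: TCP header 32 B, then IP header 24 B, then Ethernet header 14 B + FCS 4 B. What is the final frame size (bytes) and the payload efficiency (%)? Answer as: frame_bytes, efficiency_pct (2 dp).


TCP segment = 693 + 32 = 725 B
IP packet = 725 + 24 = 749 B
Ethernet frame = 749 + 14 + 4 = 767 B
Efficiency = app / frame = 693 / 767 = 0.903520 = 90.3520% -> 90.35% (2 dp)

767, 90.35


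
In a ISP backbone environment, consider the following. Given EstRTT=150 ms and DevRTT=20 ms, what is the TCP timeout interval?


Given: EstRTT = 150 ms, DevRTT = 20 ms
Timeout = EstRTT + 4 * DevRTT
4 * DevRTT = 4 * 20 = 80
Timeout = 150 + 80 = 230 ms

230


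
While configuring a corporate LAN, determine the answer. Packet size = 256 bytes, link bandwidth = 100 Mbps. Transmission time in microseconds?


Given: packet = 256 bytes, bandwidth = 100 Mbps
Packet in bits = 256 * 8 = 2048 bits
Bandwidth = 100 * 10^6 = 100000000 bps
Time = 2048 / 100000000 seconds
Time in us = 2048 * 10^6 / 100000000 = 20.48

20.48


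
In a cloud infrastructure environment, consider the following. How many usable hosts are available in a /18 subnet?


Given: subnet mask /18
Host bits = 32 - 18 = 14
Total addresses = 2^14 = 16384
Usable hosts = 16384 - 2 (network + broadcast) = 16382

16382


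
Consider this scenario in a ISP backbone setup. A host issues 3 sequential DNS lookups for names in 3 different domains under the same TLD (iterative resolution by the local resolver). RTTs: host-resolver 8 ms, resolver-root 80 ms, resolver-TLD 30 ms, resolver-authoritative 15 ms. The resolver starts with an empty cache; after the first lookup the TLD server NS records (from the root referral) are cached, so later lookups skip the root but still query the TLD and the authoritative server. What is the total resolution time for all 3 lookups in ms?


Lookup 1 (cold cache): local + root + TLD + auth = 8 + 80 + 30 + 15 = 133 ms
Lookups 2..3 (TLD NS cached -> skip root; new domain -> still ask TLD and auth): local + TLD + auth = 8 + 30 + 15 = 53 ms each
Remaining 2 lookups: 2 * 53 = 106 ms
Total = 133 + 106 = 239 ms

239


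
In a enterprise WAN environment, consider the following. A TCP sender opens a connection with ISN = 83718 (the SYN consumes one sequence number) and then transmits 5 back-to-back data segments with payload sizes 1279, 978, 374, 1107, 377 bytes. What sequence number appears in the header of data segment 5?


The SYN occupies sequence number ISN = 83718, so the first data byte is ISN + 1 = 83719.
SEQ of data segment i = (ISN + 1) + sum of payload sizes of segments 1..i-1.
Segment 1: SEQ = 83719, payload = 1279 bytes
Segment 2: SEQ = 84998, payload = 978 bytes
Segment 3: SEQ = 85976, payload = 374 bytes
Segment 4: SEQ = 86350, payload = 1107 bytes
Segment 5: SEQ = 87457, payload = 377 bytes
SEQ of segment 5 = 83719 + 1279 + 978 + 374 + 1107 = 87457

87457


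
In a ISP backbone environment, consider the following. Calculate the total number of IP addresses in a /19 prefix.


Given: CIDR prefix /19
Host bits = 32 - 19 = 13
Total addresses = 2^13 = 8192

8192


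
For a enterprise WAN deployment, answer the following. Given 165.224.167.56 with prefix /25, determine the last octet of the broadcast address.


Given: IP = 165.224.167.56, prefix = /25
Host bits = 32 - 25 = 7
Network last octet = 56 AND mask = 0
Host part size = 2^7 - 1 = 127
Broadcast last octet = 0 OR 127 = 127

127


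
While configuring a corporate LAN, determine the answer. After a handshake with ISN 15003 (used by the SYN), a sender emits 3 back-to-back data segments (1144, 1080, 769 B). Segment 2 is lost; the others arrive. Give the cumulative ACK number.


SYN uses sequence number 15003; first data byte = ISN + 1 = 15004.
Segment 1: SEQ = 15004, len = 1144 B, covers [15004, 16147]
Segment 2: SEQ = 16148, len = 1080 B, covers [16148, 17227] [LOST]
Segment 3: SEQ = 17228, len = 769 B, covers [17228, 17996]
In-order data received: bytes [15004, 16147] (segments 1..1).
Segment 2 missing -> gap begins at byte 16148; later segments buffered out of order.
Cumulative ACK = next expected in-order byte = 15004 + 1144 = 16148

16148


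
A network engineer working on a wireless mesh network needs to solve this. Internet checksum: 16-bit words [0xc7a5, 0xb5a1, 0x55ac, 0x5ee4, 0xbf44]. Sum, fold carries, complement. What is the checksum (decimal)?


Given words: [0xc7a5, 0xb5a1, 0x55ac, 0x5ee4, 0xbf44]
Step 1: Sum all words
Raw sum = 51109 + 46497 + 21932 + 24292 + 48964 = 192794
Step 2: Fold carry: (61722 + 2) = 61724
One's complement = ~61724 & 0xFFFF = 3811

3811


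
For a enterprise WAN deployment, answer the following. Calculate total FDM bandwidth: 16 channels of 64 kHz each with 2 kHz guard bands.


Given: 16 channels, 64 kHz each, guard = 2 kHz
Channel bandwidth = 16 * 64 = 1024 kHz
Guard bands = 15 gaps * 2 kHz = 30 kHz
Total = 1024 + 30 = 1054 kHz

1054


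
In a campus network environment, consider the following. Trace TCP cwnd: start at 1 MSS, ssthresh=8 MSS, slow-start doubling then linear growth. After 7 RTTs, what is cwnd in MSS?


RTT 0: cwnd = 1 MSS (initial)
RTT 1: cwnd = 2 MSS (slow start, doubled)
RTT 2: cwnd = 4 MSS (slow start, doubled)
RTT 3: cwnd = 8 MSS (slow start, doubled)
RTT 4: cwnd = 9 MSS (congestion avoidance, +1)
RTT 5: cwnd = 10 MSS (congestion avoidance, +1)
RTT 6: cwnd = 11 MSS (congestion avoidance, +1)
RTT 7: cwnd = 12 MSS (congestion avoidance, +1)

12


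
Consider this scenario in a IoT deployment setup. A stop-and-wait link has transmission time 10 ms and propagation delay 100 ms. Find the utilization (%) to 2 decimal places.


Given: Ttrans = 10 ms, Tprop = 100 ms
RTT = 2 * Tprop = 2 * 100 = 200 ms
U = Ttrans / (Ttrans + RTT)
U = 10 / (10 + 200)
U = 10 / 210 = 0.047619
U% = 4.76%

4.76


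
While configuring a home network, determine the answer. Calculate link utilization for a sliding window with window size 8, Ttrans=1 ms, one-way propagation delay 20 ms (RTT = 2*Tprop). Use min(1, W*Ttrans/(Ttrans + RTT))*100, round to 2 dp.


Given: W = 8, Ttrans = 1 ms, RTT = 40 ms (= 2 * Tprop, Tprop = 20 ms)
Cycle time = Ttrans + RTT = 1 + 40 = 41 ms (first packet sent until its ACK returns)
W * Ttrans = 8 * 1 = 8 ms of sending per cycle
W * Ttrans / (Ttrans + RTT) = 8 / 41 = 0.195122
U = min(1, 0.195122) = 0.195122
U% = 19.51%

19.51


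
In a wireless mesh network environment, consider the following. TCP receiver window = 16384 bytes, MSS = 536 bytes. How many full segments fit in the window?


Given: RWND = 16384 bytes, MSS = 536 bytes
Full segments = floor(RWND / MSS)
Full segments = floor(16384 / 536)
Full segments = floor(30.5672) = 30

30


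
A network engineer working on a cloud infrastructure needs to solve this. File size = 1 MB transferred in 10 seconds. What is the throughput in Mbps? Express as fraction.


Given: file = 1 MB, time = 10 s
File in Mb = 1 * 8 = 8 Mb
Throughput = 8 / 10 Mbps
Throughput = 4/5 Mbps

4/5


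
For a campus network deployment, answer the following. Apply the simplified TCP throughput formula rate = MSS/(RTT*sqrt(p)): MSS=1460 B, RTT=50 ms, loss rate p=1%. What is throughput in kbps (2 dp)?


Given: MSS = 1460 bytes, RTT = 50 ms, loss = 1%
RTT in seconds = 50 / 1000 = 0.05
Loss rate = 1% = 0.01
sqrt(loss) = sqrt(0.01) = 0.1
Throughput (bytes/s) = 1460 / (0.05 * 0.1) = 292000.0000
Throughput (kbps) = 292000.0000 * 8 / 1000 = 2336.000000 -> 2336.00 kbps (2 dp)

2336.00


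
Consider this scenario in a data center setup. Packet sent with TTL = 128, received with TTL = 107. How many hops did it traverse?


Given: initial TTL = 128, received TTL = 107
Hops = initial TTL - received TTL
Hops = 128 - 107 = 21

21


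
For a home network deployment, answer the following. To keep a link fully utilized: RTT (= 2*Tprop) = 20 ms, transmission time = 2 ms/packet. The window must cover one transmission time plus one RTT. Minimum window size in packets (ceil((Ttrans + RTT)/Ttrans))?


Given: Ttrans = 2 ms, RTT = 20 ms (= 2 * Tprop, Tprop = 10 ms)
Time until first ACK returns = Ttrans + RTT = 2 + 20 = 22 ms
Need W * Ttrans >= Ttrans + RTT  ->  W >= (Ttrans + RTT) / Ttrans
(Ttrans + RTT) / Ttrans = 22 / 2 = 11
W_min = ceil(11) = 11

11


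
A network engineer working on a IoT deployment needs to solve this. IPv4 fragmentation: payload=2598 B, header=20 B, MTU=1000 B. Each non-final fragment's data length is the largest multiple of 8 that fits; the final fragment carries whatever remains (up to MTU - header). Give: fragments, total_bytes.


Max data per non-final fragment = floor((MTU - header)/8)*8 = floor((1000 - 20)/8)*8 = floor(980/8)*8 = 976 B
Final fragment needs no 8-byte alignment: it can carry up to MTU - header = 980 B
Non-final fragments needed = ceil((payload - 980) / 976) = ceil(1618/976) = ceil(1.6578) = 2
Number of fragments = 2 + 1 = 3
Fragment sizes (data): 2 * 976 B + 646 B (last, 646 <= 980 OK)
Total bytes sent = payload + n_frags * header = 2598 + 3*20 = 2598 + 60 = 2658 B

3, 2658


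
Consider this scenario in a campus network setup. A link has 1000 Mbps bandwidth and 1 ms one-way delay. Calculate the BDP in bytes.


Given: bandwidth = 1000 Mbps, delay = 1 ms
BDP in bits = 1000 * 10^6 * 1 / 1000
BDP in bits = 1000000
BDP in bytes = 1000000 / 8 = 125000

125000


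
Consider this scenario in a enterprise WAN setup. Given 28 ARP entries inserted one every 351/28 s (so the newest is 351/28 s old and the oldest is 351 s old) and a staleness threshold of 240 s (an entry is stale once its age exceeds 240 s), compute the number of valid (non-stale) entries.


Ages are k * 351/28 s for k = 1..28 (spacing = 12.5357 s).
Entry k is valid iff k * 351/28 <= 240 iff k <= 28 * 240 / 351 = 19.1453
n_valid = floor(19.1453) = 19
(n_stale = 28 - 19 = 9)

19


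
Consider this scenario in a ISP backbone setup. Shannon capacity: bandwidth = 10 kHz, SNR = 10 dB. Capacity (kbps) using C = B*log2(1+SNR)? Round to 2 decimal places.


Given: B = 10 kHz, SNR = 10 dB
SNR linear = 10^(10/10) = 10
1 + SNR = 11
log2(11) = 3.4594316186
C = 10 * 1000 * 3.4594316186 = 34594.3162 bps
C = 34.594316 kbps -> 34.59 kbps (2 dp)

34.59


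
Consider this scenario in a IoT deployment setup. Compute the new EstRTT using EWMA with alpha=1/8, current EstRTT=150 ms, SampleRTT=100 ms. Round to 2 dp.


Given: EstRTT = 150 ms, SampleRTT = 100 ms, alpha = 1/8
New EstRTT = (1 - alpha) * EstRTT + alpha * SampleRTT
(7/8) * 150 = 131.25
(1/8) * 100 = 12.5
New EstRTT = 131.25 + 12.5 = 143.75 ms -> 143.75 ms (2 dp)

143.75


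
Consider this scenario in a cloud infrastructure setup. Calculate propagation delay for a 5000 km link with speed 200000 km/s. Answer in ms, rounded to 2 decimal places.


Given: distance = 5000 km, speed = 200000 km/s
Delay = distance / speed = 5000 / 200000 seconds
Delay in ms = 5000 * 1000 / 200000
Delay = 25.0000 ms
Rounded to 2 dp = 25.00 ms

25.00


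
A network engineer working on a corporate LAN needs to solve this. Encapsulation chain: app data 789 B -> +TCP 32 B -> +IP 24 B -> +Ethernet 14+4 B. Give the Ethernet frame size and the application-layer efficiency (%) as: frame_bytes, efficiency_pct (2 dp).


TCP segment = 789 + 32 = 821 B
IP packet = 821 + 24 = 845 B
Ethernet frame = 845 + 14 + 4 = 863 B
Efficiency = app / frame = 789 / 863 = 0.914253 = 91.4253% -> 91.43% (2 dp)

863, 91.43


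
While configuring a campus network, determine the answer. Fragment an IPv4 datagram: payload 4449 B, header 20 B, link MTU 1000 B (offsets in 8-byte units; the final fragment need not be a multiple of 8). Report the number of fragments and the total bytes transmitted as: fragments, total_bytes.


Max data per non-final fragment = floor((MTU - header)/8)*8 = floor((1000 - 20)/8)*8 = floor(980/8)*8 = 976 B
Final fragment needs no 8-byte alignment: it can carry up to MTU - header = 980 B
Non-final fragments needed = ceil((payload - 980) / 976) = ceil(3469/976) = ceil(3.5543) = 4
Number of fragments = 4 + 1 = 5
Fragment sizes (data): 4 * 976 B + 545 B (last, 545 <= 980 OK)
Total bytes sent = payload + n_frags * header = 4449 + 5*20 = 4449 + 100 = 4549 B

5, 4549


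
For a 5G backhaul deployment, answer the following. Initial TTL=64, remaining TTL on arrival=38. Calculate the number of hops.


Given: initial TTL = 64, received TTL = 38
Hops = initial TTL - received TTL
Hops = 64 - 38 = 26

26


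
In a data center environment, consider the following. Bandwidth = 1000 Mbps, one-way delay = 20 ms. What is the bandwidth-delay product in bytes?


Given: bandwidth = 1000 Mbps, delay = 20 ms
BDP in bits = 1000 * 10^6 * 20 / 1000
BDP in bits = 20000000
BDP in bytes = 20000000 / 8 = 2500000

2500000


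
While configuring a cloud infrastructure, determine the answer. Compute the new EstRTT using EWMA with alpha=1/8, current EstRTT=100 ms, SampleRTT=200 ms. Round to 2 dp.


Given: EstRTT = 100 ms, SampleRTT = 200 ms, alpha = 1/8
New EstRTT = (1 - alpha) * EstRTT + alpha * SampleRTT
(7/8) * 100 = 87.5
(1/8) * 200 = 25
New EstRTT = 87.5 + 25 = 112.5 ms -> 112.50 ms (2 dp)

112.50


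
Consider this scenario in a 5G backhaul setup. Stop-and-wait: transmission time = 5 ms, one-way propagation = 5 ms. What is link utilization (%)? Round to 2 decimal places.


Given: Ttrans = 5 ms, Tprop = 5 ms
RTT = 2 * Tprop = 2 * 5 = 10 ms
U = Ttrans / (Ttrans + RTT)
U = 5 / (5 + 10)
U = 5 / 15 = 0.333333
U% = 33.33%

33.33


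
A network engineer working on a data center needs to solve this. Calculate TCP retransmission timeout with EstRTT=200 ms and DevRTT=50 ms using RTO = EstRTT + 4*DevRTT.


Given: EstRTT = 200 ms, DevRTT = 50 ms
Timeout = EstRTT + 4 * DevRTT
4 * DevRTT = 4 * 50 = 200
Timeout = 200 + 200 = 400 ms

400


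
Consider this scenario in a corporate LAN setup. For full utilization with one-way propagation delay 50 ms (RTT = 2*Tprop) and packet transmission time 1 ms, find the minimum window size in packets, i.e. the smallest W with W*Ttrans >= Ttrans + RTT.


Given: Ttrans = 1 ms, RTT = 100 ms (= 2 * Tprop, Tprop = 50 ms)
Time until first ACK returns = Ttrans + RTT = 1 + 100 = 101 ms
Need W * Ttrans >= Ttrans + RTT  ->  W >= (Ttrans + RTT) / Ttrans
(Ttrans + RTT) / Ttrans = 101 / 1 = 101
W_min = ceil(101) = 101

101


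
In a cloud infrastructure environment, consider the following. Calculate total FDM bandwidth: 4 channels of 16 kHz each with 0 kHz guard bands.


Given: 4 channels, 16 kHz each, guard = 0 kHz
Channel bandwidth = 4 * 16 = 64 kHz
Guard bands = 3 gaps * 0 kHz = 0 kHz
Total = 64 + 0 = 64 kHz

64


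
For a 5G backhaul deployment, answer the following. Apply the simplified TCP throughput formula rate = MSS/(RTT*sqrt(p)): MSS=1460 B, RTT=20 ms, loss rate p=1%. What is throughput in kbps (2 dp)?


Given: MSS = 1460 bytes, RTT = 20 ms, loss = 1%
RTT in seconds = 20 / 1000 = 0.02
Loss rate = 1% = 0.01
sqrt(loss) = sqrt(0.01) = 0.1
Throughput (bytes/s) = 1460 / (0.02 * 0.1) = 730000.0000
Throughput (kbps) = 730000.0000 * 8 / 1000 = 5840.000000 -> 5840.00 kbps (2 dp)

5840.00
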